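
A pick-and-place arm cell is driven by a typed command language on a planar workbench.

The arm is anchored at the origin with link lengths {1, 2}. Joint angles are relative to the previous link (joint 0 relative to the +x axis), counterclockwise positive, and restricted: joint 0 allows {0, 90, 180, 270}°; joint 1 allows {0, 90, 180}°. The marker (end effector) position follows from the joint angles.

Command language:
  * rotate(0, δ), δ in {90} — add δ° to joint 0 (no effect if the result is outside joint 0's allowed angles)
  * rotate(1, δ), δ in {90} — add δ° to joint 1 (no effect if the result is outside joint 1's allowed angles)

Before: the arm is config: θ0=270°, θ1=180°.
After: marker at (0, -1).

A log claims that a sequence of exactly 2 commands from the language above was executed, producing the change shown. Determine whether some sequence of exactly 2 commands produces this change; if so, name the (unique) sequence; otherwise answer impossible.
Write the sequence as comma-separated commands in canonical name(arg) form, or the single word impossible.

from: config: θ0=270°, θ1=180°
[1] after rotate(0, 90): config: θ0=0°, θ1=180°
[2] after rotate(0, 90): config: θ0=90°, θ1=180°
no rival 2-sequence matches.

rotate(0, 90), rotate(0, 90)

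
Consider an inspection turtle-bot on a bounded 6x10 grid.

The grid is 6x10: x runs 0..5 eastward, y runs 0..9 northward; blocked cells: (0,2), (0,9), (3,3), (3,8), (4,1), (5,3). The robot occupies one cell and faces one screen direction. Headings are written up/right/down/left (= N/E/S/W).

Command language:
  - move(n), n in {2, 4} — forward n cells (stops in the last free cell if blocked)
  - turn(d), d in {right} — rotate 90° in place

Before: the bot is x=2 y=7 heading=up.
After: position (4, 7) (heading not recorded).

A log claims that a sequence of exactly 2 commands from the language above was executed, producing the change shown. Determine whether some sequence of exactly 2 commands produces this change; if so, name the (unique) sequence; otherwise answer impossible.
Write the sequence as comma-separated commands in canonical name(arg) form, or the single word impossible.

key: running move(2) before turn(right) would end elsewhere — order is forced
from: x=2 y=7 heading=up
t=1 turn(right) ⇒ x=2 y=7 heading=right
t=2 move(2) ⇒ x=4 y=7 heading=right
uniquely the one of 9 2-step routes that fits.

turn(right), move(2)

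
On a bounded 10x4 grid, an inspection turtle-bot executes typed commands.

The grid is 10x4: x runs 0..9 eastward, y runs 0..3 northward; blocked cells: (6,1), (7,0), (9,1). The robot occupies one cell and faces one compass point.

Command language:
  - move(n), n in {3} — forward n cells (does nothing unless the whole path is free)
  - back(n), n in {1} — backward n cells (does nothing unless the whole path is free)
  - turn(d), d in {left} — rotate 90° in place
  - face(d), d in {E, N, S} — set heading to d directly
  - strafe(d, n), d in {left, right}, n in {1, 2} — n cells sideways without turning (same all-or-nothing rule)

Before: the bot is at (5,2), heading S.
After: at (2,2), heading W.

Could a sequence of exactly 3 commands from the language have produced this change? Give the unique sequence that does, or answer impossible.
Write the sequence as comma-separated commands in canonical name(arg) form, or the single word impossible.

key: cell and facing (now W) both changed — the 3 commands mix motion and turning
start: at (5,2), heading S
[1] after face(N): at (5,2), heading N
[2] after turn(left): at (5,2), heading W
[3] after move(3): at (2,2), heading W
no other 3-command option fits: unique.

face(N), turn(left), move(3)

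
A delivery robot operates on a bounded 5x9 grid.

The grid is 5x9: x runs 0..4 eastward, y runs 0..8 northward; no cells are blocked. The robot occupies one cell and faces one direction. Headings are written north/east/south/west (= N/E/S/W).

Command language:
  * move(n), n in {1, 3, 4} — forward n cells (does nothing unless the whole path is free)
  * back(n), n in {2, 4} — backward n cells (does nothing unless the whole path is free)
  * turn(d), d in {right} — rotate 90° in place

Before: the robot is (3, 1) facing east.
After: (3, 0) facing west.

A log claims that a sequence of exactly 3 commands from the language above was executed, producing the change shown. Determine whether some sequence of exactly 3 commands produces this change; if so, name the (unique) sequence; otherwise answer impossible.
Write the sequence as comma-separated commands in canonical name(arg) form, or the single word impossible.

turn(right), move(1), turn(right)

key: position moved to (3,0) AND the heading swung to W — translation plus rotation needed
initial: (3, 1) facing east
1. turn(right) → (3, 1) facing south
2. move(1) → (3, 0) facing south
3. turn(right) → (3, 0) facing west
no rival 3-sequence matches.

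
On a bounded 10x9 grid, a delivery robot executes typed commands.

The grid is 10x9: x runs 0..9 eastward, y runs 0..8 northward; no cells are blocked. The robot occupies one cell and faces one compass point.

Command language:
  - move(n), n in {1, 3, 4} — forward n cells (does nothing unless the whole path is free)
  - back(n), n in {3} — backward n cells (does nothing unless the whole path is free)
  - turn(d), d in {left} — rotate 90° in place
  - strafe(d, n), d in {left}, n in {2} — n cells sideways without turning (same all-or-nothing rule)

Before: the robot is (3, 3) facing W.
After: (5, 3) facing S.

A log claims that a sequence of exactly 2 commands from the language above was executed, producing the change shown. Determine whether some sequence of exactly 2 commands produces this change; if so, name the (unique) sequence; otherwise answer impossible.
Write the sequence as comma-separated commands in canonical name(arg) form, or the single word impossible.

turn(left), strafe(left, 2)

key: running strafe(left, 2) before turn(left) would end elsewhere — order is forced
start: (3, 3) facing W
[1] after turn(left): (3, 3) facing S
[2] after strafe(left, 2): (5, 3) facing S
no other 2-command option fits: unique.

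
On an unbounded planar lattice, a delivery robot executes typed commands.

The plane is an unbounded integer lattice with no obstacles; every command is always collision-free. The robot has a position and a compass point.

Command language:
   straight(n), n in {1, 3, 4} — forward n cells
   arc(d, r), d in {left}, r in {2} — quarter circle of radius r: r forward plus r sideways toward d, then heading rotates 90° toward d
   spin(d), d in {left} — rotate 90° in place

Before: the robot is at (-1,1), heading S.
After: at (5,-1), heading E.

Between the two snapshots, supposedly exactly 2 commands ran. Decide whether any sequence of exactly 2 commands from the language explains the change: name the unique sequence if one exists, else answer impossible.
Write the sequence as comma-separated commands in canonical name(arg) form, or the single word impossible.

arc(left, 2), straight(4)

key: cell and facing (now E) both changed — the 2 commands mix motion and turning
begin: at (-1,1), heading S
t=1 arc(left, 2) ⇒ at (1,-1), heading E
t=2 straight(4) ⇒ at (5,-1), heading E
no rival 2-sequence matches.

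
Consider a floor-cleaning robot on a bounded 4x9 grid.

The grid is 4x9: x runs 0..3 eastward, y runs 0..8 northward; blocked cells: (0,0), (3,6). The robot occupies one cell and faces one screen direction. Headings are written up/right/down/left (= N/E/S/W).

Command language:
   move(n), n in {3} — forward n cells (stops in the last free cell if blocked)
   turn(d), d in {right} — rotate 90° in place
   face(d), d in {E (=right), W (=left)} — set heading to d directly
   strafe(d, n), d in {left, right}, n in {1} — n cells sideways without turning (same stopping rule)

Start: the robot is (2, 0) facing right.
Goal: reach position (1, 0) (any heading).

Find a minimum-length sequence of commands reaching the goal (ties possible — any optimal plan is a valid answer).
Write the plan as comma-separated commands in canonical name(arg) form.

face(W), move(3)

initial: (2, 0) facing right
step 1 (face(W)): (2, 0) facing left
step 2 (move(3)): (1, 0) facing left
no 1-step plan works, so 2 is optimal.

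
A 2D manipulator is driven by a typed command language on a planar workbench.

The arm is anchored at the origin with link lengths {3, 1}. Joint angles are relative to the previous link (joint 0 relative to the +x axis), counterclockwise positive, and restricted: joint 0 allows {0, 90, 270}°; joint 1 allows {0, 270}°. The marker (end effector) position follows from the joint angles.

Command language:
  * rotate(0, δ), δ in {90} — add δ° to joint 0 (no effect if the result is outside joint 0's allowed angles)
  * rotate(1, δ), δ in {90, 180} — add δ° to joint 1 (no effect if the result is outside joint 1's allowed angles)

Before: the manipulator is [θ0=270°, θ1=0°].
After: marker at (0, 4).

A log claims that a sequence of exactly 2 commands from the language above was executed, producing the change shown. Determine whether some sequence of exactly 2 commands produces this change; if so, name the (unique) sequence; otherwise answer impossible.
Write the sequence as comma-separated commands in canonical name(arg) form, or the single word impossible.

rotate(0, 90), rotate(0, 90)

t0: [θ0=270°, θ1=0°]
step 1 (rotate(0, 90)): [θ0=0°, θ1=0°]
step 2 (rotate(0, 90)): [θ0=90°, θ1=0°]
no rival 2-sequence matches.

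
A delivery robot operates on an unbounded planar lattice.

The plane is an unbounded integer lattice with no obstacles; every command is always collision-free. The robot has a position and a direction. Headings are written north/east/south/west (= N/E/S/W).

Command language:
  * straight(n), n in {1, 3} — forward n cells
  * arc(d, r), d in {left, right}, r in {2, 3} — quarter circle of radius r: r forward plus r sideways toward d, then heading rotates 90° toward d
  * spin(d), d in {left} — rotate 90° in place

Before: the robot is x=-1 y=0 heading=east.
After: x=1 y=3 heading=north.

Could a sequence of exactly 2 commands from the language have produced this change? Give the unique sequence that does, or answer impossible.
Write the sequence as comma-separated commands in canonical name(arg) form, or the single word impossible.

arc(left, 2), straight(1)

key: running straight(1) before arc(left, 2) would end elsewhere — order is forced
begin: x=-1 y=0 heading=east
1. arc(left, 2) → x=1 y=2 heading=north
2. straight(1) → x=1 y=3 heading=north
no other 2-command option fits: unique.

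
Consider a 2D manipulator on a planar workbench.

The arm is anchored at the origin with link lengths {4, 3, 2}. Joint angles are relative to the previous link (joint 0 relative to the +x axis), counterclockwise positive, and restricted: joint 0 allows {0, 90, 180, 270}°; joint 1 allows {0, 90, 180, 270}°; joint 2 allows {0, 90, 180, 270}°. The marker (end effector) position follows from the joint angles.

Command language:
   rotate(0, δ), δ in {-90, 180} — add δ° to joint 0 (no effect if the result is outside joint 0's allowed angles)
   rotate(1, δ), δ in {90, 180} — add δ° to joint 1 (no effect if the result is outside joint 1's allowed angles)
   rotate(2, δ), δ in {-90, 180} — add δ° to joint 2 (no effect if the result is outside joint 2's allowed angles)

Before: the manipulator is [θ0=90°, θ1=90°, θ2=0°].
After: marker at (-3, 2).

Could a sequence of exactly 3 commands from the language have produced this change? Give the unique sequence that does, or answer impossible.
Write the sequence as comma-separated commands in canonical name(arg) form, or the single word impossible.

start: [θ0=90°, θ1=90°, θ2=0°]
1. rotate(2, -90) → [θ0=90°, θ1=90°, θ2=270°]
2. rotate(2, -90) → [θ0=90°, θ1=90°, θ2=180°]
3. rotate(2, -90) → [θ0=90°, θ1=90°, θ2=90°]
all 216 alternatives checked — unique.

rotate(2, -90), rotate(2, -90), rotate(2, -90)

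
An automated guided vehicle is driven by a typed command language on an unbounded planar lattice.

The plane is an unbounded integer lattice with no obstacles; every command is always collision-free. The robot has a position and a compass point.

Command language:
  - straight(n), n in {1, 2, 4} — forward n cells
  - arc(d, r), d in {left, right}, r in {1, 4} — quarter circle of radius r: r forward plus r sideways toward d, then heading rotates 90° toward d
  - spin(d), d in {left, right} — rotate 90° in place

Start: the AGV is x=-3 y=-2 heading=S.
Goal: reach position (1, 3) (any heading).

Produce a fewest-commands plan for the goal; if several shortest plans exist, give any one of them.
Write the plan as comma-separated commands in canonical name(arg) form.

start: x=-3 y=-2 heading=S
t=1 spin(left) ⇒ x=-3 y=-2 heading=E
t=2 arc(left, 4) ⇒ x=1 y=2 heading=N
t=3 straight(1) ⇒ x=1 y=3 heading=N
shorter routes all fall short; 3 is best.

spin(left), arc(left, 4), straight(1)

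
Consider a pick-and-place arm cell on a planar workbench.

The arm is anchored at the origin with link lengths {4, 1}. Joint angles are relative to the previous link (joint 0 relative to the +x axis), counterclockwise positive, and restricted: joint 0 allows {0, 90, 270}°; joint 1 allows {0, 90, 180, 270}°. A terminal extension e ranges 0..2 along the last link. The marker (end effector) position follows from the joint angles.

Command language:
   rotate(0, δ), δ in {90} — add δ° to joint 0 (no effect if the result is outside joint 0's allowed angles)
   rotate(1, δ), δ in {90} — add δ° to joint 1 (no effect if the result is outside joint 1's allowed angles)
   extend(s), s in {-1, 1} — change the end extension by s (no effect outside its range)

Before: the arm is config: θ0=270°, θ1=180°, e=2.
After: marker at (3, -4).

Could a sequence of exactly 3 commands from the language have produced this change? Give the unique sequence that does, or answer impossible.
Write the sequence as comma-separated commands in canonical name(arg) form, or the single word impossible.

rotate(1, 90), rotate(1, 90), rotate(1, 90)

t0: config: θ0=270°, θ1=180°, e=2
1. rotate(1, 90) → config: θ0=270°, θ1=270°, e=2
2. rotate(1, 90) → config: θ0=270°, θ1=0°, e=2
3. rotate(1, 90) → config: θ0=270°, θ1=90°, e=2
no rival 3-sequence matches.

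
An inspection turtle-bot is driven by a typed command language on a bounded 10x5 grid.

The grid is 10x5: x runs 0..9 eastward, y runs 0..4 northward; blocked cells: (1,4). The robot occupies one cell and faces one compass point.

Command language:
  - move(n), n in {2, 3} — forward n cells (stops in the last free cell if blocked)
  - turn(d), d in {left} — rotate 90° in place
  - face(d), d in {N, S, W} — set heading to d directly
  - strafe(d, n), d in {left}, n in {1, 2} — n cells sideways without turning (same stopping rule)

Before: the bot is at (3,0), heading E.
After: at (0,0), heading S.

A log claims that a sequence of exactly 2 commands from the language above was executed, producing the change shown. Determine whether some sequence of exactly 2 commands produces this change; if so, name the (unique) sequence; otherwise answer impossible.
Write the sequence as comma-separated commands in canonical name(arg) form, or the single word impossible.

every 2-command combo misses the target.

impossible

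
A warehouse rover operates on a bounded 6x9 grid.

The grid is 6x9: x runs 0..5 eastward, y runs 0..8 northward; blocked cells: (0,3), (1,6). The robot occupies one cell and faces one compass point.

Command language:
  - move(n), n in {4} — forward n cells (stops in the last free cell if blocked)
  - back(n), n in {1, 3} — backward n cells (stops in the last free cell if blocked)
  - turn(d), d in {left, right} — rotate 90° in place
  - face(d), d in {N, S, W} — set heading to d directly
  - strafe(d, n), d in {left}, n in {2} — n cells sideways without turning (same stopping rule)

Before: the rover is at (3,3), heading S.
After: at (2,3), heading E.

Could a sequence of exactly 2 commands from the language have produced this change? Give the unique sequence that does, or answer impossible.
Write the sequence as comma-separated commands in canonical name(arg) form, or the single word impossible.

turn(left), back(1)

key: order matters: swapping turn(left) and back(1) lands elsewhere
start: at (3,3), heading S
[1] after turn(left): at (3,3), heading E
[2] after back(1): at (2,3), heading E
no other 2-command option fits: unique.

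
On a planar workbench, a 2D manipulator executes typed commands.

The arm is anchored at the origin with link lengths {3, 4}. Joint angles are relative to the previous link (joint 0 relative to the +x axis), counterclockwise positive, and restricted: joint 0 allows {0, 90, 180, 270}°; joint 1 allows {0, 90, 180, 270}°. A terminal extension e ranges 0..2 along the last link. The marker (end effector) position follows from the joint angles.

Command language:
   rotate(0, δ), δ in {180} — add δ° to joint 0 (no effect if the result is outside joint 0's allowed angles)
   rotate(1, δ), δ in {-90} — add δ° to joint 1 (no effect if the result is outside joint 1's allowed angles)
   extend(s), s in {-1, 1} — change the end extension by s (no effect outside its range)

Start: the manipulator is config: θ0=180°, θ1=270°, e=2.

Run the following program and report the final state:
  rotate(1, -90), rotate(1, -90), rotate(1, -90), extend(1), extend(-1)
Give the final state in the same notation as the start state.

initial: config: θ0=180°, θ1=270°, e=2
1. rotate(1, -90) → config: θ0=180°, θ1=180°, e=2
2. rotate(1, -90) → config: θ0=180°, θ1=90°, e=2
3. rotate(1, -90) → config: θ0=180°, θ1=0°, e=2
4. extend(1) → config: θ0=180°, θ1=0°, e=2
5. extend(-1) → config: θ0=180°, θ1=0°, e=1

config: θ0=180°, θ1=0°, e=1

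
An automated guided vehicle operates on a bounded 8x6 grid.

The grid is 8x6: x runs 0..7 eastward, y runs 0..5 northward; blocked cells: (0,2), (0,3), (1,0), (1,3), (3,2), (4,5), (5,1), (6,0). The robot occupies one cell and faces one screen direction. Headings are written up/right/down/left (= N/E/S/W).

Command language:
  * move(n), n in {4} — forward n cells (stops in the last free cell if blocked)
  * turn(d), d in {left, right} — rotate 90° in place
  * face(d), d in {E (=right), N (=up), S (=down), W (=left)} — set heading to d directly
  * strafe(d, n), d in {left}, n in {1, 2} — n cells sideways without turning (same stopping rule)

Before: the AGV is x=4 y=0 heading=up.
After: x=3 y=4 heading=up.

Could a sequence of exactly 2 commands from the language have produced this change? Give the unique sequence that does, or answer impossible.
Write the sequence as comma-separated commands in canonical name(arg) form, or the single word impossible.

key: order matters: swapping move(4) and strafe(left, 1) lands elsewhere
start: x=4 y=0 heading=up
step 1 (move(4)): x=4 y=4 heading=up
step 2 (strafe(left, 1)): x=3 y=4 heading=up
no other 2-command option fits: unique.

move(4), strafe(left, 1)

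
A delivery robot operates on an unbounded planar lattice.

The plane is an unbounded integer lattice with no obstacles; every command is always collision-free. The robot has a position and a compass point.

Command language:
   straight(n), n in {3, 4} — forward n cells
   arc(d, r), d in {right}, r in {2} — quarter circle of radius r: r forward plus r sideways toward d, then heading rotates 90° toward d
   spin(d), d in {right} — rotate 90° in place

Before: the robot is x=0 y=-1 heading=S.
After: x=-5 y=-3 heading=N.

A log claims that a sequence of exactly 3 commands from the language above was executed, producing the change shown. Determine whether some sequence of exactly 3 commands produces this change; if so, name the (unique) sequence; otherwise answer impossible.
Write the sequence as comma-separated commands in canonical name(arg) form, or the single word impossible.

key: order matters: swapping arc(right, 2) and spin(right) lands elsewhere
start: x=0 y=-1 heading=S
1. arc(right, 2) → x=-2 y=-3 heading=W
2. straight(3) → x=-5 y=-3 heading=W
3. spin(right) → x=-5 y=-3 heading=N
no other 3-command option fits: unique.

arc(right, 2), straight(3), spin(right)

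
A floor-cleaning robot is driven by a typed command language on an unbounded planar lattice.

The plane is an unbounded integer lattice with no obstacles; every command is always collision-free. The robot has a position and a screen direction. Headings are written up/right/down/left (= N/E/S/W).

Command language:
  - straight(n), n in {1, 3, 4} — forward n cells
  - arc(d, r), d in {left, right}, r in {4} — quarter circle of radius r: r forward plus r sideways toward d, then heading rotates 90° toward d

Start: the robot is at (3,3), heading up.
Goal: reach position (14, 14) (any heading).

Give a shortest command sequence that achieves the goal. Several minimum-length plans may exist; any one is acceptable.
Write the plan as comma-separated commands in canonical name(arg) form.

begin: at (3,3), heading up
t=1 straight(3) ⇒ at (3,6), heading up
t=2 arc(right, 4) ⇒ at (7,10), heading right
t=3 straight(3) ⇒ at (10,10), heading right
t=4 arc(left, 4) ⇒ at (14,14), heading up
minimal: 4 command(s), checked below 4.

straight(3), arc(right, 4), straight(3), arc(left, 4)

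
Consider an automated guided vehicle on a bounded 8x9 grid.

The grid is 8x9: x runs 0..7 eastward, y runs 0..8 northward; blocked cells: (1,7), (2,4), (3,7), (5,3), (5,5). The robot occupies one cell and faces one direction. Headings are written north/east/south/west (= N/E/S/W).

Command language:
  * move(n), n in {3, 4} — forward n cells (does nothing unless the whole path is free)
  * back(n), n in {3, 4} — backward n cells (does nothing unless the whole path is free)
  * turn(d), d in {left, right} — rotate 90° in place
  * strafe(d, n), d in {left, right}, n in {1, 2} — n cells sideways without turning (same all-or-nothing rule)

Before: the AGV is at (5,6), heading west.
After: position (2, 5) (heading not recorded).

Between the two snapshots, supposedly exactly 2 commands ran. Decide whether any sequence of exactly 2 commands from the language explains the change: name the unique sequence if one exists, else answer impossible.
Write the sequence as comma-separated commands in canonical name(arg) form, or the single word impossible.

move(3), strafe(left, 1)

key: running strafe(left, 1) before move(3) would end elsewhere — order is forced
from: at (5,6), heading west
t=1 move(3) ⇒ at (2,6), heading west
t=2 strafe(left, 1) ⇒ at (2,5), heading west
no rival 2-sequence matches.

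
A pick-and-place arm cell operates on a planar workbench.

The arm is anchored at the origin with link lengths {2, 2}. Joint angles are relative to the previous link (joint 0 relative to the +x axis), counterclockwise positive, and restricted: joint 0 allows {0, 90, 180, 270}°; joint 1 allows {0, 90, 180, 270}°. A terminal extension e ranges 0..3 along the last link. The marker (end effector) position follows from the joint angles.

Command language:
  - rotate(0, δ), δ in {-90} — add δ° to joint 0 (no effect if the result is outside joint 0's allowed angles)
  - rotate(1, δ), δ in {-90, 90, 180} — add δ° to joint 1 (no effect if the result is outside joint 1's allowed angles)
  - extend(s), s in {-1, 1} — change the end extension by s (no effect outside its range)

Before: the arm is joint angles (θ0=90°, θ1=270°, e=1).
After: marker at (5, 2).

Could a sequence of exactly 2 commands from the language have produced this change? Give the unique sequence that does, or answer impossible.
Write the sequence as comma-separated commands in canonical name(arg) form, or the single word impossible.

from: joint angles (θ0=90°, θ1=270°, e=1)
1. extend(1) → joint angles (θ0=90°, θ1=270°, e=2)
2. extend(1) → joint angles (θ0=90°, θ1=270°, e=3)
all 36 alternatives checked — unique.

extend(1), extend(1)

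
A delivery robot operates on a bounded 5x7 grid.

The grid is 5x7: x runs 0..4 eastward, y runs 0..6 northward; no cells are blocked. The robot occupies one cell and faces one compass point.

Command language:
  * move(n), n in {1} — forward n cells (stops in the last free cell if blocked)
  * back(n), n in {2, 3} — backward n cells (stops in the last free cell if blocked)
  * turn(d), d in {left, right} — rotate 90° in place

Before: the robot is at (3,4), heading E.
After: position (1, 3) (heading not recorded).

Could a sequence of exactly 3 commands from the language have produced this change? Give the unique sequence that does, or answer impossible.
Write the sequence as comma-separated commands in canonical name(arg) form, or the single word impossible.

back(2), turn(right), move(1)

key: running move(1) before back(2) would end elsewhere — order is forced
t0: at (3,4), heading E
step 1 (back(2)): at (1,4), heading E
step 2 (turn(right)): at (1,4), heading S
step 3 (move(1)): at (1,3), heading S
all 125 alternatives checked — unique.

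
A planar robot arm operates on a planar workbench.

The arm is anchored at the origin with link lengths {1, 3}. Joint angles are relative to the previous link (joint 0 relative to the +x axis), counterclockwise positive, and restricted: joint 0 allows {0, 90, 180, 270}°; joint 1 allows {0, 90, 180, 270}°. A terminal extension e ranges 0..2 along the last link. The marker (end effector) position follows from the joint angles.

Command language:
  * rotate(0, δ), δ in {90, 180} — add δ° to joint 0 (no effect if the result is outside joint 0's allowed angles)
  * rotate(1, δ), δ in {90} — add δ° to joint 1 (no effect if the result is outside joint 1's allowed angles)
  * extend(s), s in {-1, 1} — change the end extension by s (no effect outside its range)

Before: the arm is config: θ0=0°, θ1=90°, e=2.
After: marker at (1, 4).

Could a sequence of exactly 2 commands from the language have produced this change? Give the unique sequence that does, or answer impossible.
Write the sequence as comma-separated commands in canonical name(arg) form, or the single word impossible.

key: running extend(-1) before extend(1) would end elsewhere — order is forced
initial: config: θ0=0°, θ1=90°, e=2
1. extend(1) → config: θ0=0°, θ1=90°, e=2
2. extend(-1) → config: θ0=0°, θ1=90°, e=1
uniquely the one of 25 2-step routes that fits.

extend(1), extend(-1)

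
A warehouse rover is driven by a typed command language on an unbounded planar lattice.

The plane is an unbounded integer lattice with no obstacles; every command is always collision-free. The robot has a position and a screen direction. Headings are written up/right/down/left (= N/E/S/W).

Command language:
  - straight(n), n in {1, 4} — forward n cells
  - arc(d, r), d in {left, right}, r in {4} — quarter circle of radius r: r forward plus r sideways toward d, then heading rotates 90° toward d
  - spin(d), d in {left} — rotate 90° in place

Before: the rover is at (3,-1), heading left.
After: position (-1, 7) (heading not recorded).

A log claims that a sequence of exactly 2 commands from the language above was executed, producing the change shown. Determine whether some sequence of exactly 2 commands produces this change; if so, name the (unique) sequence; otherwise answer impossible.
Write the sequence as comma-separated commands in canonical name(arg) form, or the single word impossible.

arc(right, 4), straight(4)

key: running straight(4) before arc(right, 4) would end elsewhere — order is forced
from: at (3,-1), heading left
1. arc(right, 4) → at (-1,3), heading up
2. straight(4) → at (-1,7), heading up
no rival 2-sequence matches.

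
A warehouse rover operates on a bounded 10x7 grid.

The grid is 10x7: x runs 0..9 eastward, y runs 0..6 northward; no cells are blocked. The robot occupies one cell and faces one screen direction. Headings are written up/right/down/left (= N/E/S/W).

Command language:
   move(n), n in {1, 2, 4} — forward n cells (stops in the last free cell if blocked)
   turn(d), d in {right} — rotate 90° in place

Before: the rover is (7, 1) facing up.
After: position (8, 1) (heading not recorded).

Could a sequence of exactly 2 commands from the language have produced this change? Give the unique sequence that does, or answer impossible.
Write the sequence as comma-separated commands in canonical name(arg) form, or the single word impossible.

turn(right), move(1)

key: order matters: swapping turn(right) and move(1) lands elsewhere
initial: (7, 1) facing up
[1] after turn(right): (7, 1) facing right
[2] after move(1): (8, 1) facing right
all 16 alternatives checked — unique.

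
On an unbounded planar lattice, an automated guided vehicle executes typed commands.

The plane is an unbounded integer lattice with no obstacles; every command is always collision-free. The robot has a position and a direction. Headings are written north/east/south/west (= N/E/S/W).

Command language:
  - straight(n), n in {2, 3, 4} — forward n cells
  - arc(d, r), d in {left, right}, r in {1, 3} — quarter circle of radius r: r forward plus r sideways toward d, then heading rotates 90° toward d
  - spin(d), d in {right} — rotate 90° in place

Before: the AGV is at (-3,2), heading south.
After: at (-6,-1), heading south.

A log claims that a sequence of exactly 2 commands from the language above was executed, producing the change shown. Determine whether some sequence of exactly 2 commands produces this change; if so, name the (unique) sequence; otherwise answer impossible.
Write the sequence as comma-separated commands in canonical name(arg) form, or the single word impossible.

key: order matters: swapping spin(right) and arc(left, 3) lands elsewhere
begin: at (-3,2), heading south
[1] after spin(right): at (-3,2), heading west
[2] after arc(left, 3): at (-6,-1), heading south
no rival 2-sequence matches.

spin(right), arc(left, 3)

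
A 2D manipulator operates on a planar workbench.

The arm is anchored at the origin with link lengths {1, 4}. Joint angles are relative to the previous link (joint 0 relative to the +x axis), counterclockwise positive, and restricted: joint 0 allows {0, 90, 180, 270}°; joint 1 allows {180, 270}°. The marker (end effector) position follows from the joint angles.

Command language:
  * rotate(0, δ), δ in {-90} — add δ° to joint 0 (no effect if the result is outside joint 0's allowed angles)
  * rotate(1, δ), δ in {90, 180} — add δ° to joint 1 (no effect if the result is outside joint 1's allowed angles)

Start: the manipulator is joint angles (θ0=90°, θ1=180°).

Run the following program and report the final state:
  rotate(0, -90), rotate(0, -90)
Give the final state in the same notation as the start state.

begin: joint angles (θ0=90°, θ1=180°)
t=1 rotate(0, -90) ⇒ joint angles (θ0=0°, θ1=180°)
t=2 rotate(0, -90) ⇒ joint angles (θ0=270°, θ1=180°)

joint angles (θ0=270°, θ1=180°)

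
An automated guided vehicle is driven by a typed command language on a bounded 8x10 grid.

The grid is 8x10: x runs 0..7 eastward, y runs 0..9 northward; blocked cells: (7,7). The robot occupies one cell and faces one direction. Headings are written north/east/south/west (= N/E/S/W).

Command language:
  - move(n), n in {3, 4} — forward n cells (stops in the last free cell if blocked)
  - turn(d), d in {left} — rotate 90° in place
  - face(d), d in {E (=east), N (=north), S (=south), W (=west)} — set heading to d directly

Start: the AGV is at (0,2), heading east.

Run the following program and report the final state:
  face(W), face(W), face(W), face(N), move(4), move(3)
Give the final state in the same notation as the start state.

begin: at (0,2), heading east
t=1 face(W) ⇒ at (0,2), heading west
t=2 face(W) ⇒ at (0,2), heading west
t=3 face(W) ⇒ at (0,2), heading west
t=4 face(N) ⇒ at (0,2), heading north
t=5 move(4) ⇒ at (0,6), heading north
t=6 move(3) ⇒ at (0,9), heading north

at (0,9), heading north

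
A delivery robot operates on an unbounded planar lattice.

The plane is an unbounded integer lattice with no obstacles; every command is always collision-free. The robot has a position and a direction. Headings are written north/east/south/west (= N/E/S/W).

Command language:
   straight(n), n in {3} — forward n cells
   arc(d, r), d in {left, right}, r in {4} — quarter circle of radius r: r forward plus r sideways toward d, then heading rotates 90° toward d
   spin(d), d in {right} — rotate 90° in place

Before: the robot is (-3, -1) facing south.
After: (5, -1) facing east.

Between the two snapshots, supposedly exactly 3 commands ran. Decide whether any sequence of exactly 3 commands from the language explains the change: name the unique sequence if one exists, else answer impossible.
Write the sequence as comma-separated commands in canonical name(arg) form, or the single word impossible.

arc(left, 4), arc(left, 4), spin(right)

key: position moved to (5,-1) AND the heading swung to E — translation plus rotation needed
initial: (-3, -1) facing south
t=1 arc(left, 4) ⇒ (1, -5) facing east
t=2 arc(left, 4) ⇒ (5, -1) facing north
t=3 spin(right) ⇒ (5, -1) facing east
all 64 alternatives checked — unique.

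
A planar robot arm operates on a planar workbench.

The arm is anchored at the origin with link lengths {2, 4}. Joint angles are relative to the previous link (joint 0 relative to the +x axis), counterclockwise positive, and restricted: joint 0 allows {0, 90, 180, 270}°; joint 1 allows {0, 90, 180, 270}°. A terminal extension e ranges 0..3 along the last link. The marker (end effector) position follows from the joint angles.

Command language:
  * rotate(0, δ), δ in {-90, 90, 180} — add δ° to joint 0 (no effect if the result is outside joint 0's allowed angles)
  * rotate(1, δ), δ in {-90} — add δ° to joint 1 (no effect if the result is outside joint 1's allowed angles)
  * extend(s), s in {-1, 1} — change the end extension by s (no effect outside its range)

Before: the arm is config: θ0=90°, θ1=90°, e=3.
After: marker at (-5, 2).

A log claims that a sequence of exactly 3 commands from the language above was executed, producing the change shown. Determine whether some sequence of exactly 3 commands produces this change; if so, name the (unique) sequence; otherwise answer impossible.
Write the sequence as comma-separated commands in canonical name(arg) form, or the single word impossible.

key: order matters: swapping extend(1) and extend(-1) lands elsewhere
begin: config: θ0=90°, θ1=90°, e=3
[1] after extend(1): config: θ0=90°, θ1=90°, e=3
[2] after extend(-1): config: θ0=90°, θ1=90°, e=2
[3] after extend(-1): config: θ0=90°, θ1=90°, e=1
all 216 alternatives checked — unique.

extend(1), extend(-1), extend(-1)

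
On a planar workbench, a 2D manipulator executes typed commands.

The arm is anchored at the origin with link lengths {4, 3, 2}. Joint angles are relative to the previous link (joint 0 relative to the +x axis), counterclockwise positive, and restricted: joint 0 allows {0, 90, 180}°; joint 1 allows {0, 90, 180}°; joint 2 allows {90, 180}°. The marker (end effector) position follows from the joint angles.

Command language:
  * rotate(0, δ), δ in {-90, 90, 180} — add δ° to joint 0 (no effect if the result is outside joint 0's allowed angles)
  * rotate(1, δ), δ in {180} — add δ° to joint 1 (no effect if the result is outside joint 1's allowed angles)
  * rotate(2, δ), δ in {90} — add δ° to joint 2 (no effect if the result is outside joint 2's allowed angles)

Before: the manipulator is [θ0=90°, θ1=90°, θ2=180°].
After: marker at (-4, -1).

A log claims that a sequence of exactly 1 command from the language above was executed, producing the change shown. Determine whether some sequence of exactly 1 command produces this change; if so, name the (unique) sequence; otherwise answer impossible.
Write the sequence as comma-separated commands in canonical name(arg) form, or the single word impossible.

t0: [θ0=90°, θ1=90°, θ2=180°]
1. rotate(0, 90) → [θ0=180°, θ1=90°, θ2=180°]
no other 1-command option fits: unique.

rotate(0, 90)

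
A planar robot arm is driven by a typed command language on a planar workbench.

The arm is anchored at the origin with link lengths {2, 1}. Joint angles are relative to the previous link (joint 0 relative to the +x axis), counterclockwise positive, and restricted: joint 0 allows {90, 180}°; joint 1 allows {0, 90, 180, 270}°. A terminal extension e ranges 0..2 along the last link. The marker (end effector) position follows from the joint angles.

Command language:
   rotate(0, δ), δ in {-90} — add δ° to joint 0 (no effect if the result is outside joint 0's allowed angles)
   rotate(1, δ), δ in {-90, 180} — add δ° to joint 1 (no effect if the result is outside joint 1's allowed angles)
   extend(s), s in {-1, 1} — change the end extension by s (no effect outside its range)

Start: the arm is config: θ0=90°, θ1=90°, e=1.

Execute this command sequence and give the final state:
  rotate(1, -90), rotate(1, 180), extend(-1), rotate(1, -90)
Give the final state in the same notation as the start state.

config: θ0=90°, θ1=90°, e=0

from: config: θ0=90°, θ1=90°, e=1
t=1 rotate(1, -90) ⇒ config: θ0=90°, θ1=0°, e=1
t=2 rotate(1, 180) ⇒ config: θ0=90°, θ1=180°, e=1
t=3 extend(-1) ⇒ config: θ0=90°, θ1=180°, e=0
t=4 rotate(1, -90) ⇒ config: θ0=90°, θ1=90°, e=0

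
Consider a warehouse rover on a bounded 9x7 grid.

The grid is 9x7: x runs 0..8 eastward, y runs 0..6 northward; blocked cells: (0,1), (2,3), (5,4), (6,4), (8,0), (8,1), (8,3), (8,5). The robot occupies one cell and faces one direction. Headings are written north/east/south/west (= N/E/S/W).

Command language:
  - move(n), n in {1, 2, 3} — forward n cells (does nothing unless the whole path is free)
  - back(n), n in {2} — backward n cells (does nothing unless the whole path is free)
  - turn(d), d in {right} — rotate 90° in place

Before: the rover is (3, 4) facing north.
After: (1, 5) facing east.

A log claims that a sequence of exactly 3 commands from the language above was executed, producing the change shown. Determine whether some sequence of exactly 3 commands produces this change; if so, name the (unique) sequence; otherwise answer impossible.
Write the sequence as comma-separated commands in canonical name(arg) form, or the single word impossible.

move(1), turn(right), back(2)

key: order matters: swapping move(1) and back(2) lands elsewhere
start: (3, 4) facing north
t=1 move(1) ⇒ (3, 5) facing north
t=2 turn(right) ⇒ (3, 5) facing east
t=3 back(2) ⇒ (1, 5) facing east
uniquely the one of 125 3-step routes that fits.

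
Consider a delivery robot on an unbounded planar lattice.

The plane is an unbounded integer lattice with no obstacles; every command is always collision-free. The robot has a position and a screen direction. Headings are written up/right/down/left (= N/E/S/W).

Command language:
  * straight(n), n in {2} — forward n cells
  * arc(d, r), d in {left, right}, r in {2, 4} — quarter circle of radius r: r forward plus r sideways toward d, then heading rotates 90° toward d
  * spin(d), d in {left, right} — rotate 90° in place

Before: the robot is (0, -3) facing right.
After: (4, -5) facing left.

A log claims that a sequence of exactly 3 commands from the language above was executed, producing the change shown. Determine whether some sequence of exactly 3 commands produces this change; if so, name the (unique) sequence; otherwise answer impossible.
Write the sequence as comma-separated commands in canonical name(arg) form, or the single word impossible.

key: running spin(right) before straight(2) would end elsewhere — order is forced
start: (0, -3) facing right
1. straight(2) → (2, -3) facing right
2. arc(right, 2) → (4, -5) facing down
3. spin(right) → (4, -5) facing left
no other 3-command option fits: unique.

straight(2), arc(right, 2), spin(right)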